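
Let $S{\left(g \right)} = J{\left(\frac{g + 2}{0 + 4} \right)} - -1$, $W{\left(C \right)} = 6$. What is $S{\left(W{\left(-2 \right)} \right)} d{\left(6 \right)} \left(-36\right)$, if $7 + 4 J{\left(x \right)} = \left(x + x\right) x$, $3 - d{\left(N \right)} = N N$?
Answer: $1485$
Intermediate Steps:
$d{\left(N \right)} = 3 - N^{2}$ ($d{\left(N \right)} = 3 - N N = 3 - N^{2}$)
$J{\left(x \right)} = - \frac{7}{4} + \frac{x^{2}}{2}$ ($J{\left(x \right)} = - \frac{7}{4} + \frac{\left(x + x\right) x}{4} = - \frac{7}{4} + \frac{2 x x}{4} = - \frac{7}{4} + \frac{2 x^{2}}{4} = - \frac{7}{4} + \frac{x^{2}}{2}$)
$S{\left(g \right)} = - \frac{3}{4} + \frac{\left(\frac{1}{2} + \frac{g}{4}\right)^{2}}{2}$ ($S{\left(g \right)} = \left(- \frac{7}{4} + \frac{\left(\frac{g + 2}{0 + 4}\right)^{2}}{2}\right) - -1 = \left(- \frac{7}{4} + \frac{\left(\frac{2 + g}{4}\right)^{2}}{2}\right) + 1 = \left(- \frac{7}{4} + \frac{\left(\left(2 + g\right) \frac{1}{4}\right)^{2}}{2}\right) + 1 = \left(- \frac{7}{4} + \frac{\left(\frac{1}{2} + \frac{g}{4}\right)^{2}}{2}\right) + 1 = - \frac{3}{4} + \frac{\left(\frac{1}{2} + \frac{g}{4}\right)^{2}}{2}$)
$S{\left(W{\left(-2 \right)} \right)} d{\left(6 \right)} \left(-36\right) = \left(- \frac{3}{4} + \frac{\left(2 + 6\right)^{2}}{32}\right) \left(3 - 6^{2}\right) \left(-36\right) = \left(- \frac{3}{4} + \frac{8^{2}}{32}\right) \left(3 - 36\right) \left(-36\right) = \left(- \frac{3}{4} + \frac{1}{32} \cdot 64\right) \left(3 - 36\right) \left(-36\right) = \left(- \frac{3}{4} + 2\right) \left(-33\right) \left(-36\right) = \frac{5}{4} \left(-33\right) \left(-36\right) = \left(- \frac{165}{4}\right) \left(-36\right) = 1485$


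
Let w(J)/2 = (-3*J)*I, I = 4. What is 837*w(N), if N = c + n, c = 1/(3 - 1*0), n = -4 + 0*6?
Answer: 73656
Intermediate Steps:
n = -4 (n = -4 + 0 = -4)
c = 1/3 (c = 1/(3 + 0) = 1/3 ≈ 0.33333)
N = -11/3 (N = 1/3 - 4 = -11/3 ≈ -3.6667)
w(J) = -24*J (w(J) = 2*(-3*J*4) = 2*(-12*J) = -24*J)
837*w(N) = 837*(-24*(-11/3)) = 837*88 = 73656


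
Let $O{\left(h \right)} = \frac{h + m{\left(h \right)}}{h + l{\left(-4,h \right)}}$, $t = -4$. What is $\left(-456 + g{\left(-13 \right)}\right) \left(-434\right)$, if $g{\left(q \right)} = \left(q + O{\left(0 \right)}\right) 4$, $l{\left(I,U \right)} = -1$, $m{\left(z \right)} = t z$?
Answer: $220472$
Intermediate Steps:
$m{\left(z \right)} = - 4 z$
$O{\left(h \right)} = - \frac{3 h}{-1 + h}$ ($O{\left(h \right)} = \frac{h - 4 h}{h - 1} = \frac{\left(-3\right) h}{-1 + h} = - \frac{3 h}{-1 + h}$)
$g{\left(q \right)} = 4 q$ ($g{\left(q \right)} = \left(q - \frac{0}{-1 + 0}\right) 4 = \left(q - \frac{0}{-1}\right) 4 = \left(q - 0 \left(-1\right)\right) 4 = \left(q + 0\right) 4 = q 4 = 4 q$)
$\left(-456 + g{\left(-13 \right)}\right) \left(-434\right) = \left(-456 + 4 \left(-13\right)\right) \left(-434\right) = \left(-456 - 52\right) \left(-434\right) = \left(-508\right) \left(-434\right) = 220472$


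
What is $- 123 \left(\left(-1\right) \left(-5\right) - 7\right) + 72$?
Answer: $318$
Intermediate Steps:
$- 123 \left(\left(-1\right) \left(-5\right) - 7\right) + 72 = - 123 \left(5 - 7\right) + 72 = \left(-123\right) \left(-2\right) + 72 = 246 + 72 = 318$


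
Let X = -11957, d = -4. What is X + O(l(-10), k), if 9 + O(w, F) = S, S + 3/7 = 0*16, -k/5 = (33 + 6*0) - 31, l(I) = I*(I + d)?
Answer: -83765/7 ≈ -11966.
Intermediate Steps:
l(I) = I*(-4 + I) (l(I) = I*(I - 4) = I*(-4 + I))
k = -10 (k = -5*((33 + 6*0) - 31) = -5*((33 + 0) - 31) = -5*(33 - 31) = -5*2 = -10)
S = -3/7 (S = -3/7 + 0*16 = -3/7 + 0 = -3/7 ≈ -0.42857)
O(w, F) = -66/7 (O(w, F) = -9 - 3/7 = -66/7)
X + O(l(-10), k) = -11957 - 66/7 = -83765/7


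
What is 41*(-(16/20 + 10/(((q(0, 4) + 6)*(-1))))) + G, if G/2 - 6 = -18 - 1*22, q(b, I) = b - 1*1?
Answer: -94/5 ≈ -18.800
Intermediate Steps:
q(b, I) = -1 + b (q(b, I) = b - 1 = -1 + b)
G = -68 (G = 12 + 2*(-18 - 1*22) = 12 + 2*(-18 - 22) = 12 + 2*(-40) = 12 - 80 = -68)
41*(-(16/20 + 10/(((q(0, 4) + 6)*(-1))))) + G = 41*(-(16/20 + 10/((((-1 + 0) + 6)*(-1))))) - 68 = 41*(-(16*(1/20) + 10/(((-1 + 6)*(-1))))) - 68 = 41*(-(⅘ + 10/((5*(-1))))) - 68 = 41*(-(⅘ + 10/(-5))) - 68 = 41*(-(⅘ + 10*(-⅕))) - 68 = 41*(-(⅘ - 2)) - 68 = 41*(-1*(-6/5)) - 68 = 41*(6/5) - 68 = 246/5 - 68 = -94/5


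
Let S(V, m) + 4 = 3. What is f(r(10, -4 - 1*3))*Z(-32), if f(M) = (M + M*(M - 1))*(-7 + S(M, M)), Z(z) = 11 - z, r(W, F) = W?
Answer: -34400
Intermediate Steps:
S(V, m) = -1 (S(V, m) = -4 + 3 = -1)
f(M) = -8*M - 8*M*(-1 + M) (f(M) = (M + M*(M - 1))*(-7 - 1) = (M + M*(-1 + M))*(-8) = -8*M - 8*M*(-1 + M))
f(r(10, -4 - 1*3))*Z(-32) = (-8*10²)*(11 - 1*(-32)) = (-8*100)*(11 + 32) = -800*43 = -34400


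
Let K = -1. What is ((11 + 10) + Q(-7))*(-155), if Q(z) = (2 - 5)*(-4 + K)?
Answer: -5580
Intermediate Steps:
Q(z) = 15 (Q(z) = (2 - 5)*(-4 - 1) = -3*(-5) = 15)
((11 + 10) + Q(-7))*(-155) = ((11 + 10) + 15)*(-155) = (21 + 15)*(-155) = 36*(-155) = -5580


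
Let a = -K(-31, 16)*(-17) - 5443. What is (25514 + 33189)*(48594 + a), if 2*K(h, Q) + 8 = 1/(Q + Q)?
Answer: 161863484287/64 ≈ 2.5291e+9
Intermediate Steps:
K(h, Q) = -4 + 1/(4*Q) (K(h, Q) = -4 + 1/(2*(Q + Q)) = -4 + 1/(2*((2*Q))) = -4 + (1/(2*Q))/2 = -4 + 1/(4*Q))
a = -352687/64 (a = -(-4 + (1/4)/16)*(-17) - 5443 = -(-4 + (1/4)*(1/16))*(-17) - 5443 = -(-4 + 1/64)*(-17) - 5443 = -(-255)*(-17)/64 - 5443 = -1*4335/64 - 5443 = -4335/64 - 5443 = -352687/64 ≈ -5510.7)
(25514 + 33189)*(48594 + a) = (25514 + 33189)*(48594 - 352687/64) = 58703*(2757329/64) = 161863484287/64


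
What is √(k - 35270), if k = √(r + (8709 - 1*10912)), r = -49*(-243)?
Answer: √(-35270 + 2*√2426) ≈ 187.54*I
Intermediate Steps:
r = 11907
k = 2*√2426 (k = √(11907 + (8709 - 1*10912)) = √(11907 + (8709 - 10912)) = √(11907 - 2203) = √9704 = 2*√2426 ≈ 98.509)
√(k - 35270) = √(2*√2426 - 35270) = √(-35270 + 2*√2426)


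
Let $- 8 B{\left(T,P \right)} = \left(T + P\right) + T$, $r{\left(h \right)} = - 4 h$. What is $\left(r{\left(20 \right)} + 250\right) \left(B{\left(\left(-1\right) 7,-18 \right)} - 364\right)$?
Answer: $-61200$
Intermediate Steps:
$B{\left(T,P \right)} = - \frac{T}{4} - \frac{P}{8}$ ($B{\left(T,P \right)} = - \frac{\left(T + P\right) + T}{8} = - \frac{\left(P + T\right) + T}{8} = - \frac{P + 2 T}{8} = - \frac{T}{4} - \frac{P}{8}$)
$\left(r{\left(20 \right)} + 250\right) \left(B{\left(\left(-1\right) 7,-18 \right)} - 364\right) = \left(\left(-4\right) 20 + 250\right) \left(\left(- \frac{\left(-1\right) 7}{4} - - \frac{9}{4}\right) - 364\right) = \left(-80 + 250\right) \left(\left(\left(- \frac{1}{4}\right) \left(-7\right) + \frac{9}{4}\right) - 364\right) = 170 \left(\left(\frac{7}{4} + \frac{9}{4}\right) - 364\right) = 170 \left(4 - 364\right) = 170 \left(-360\right) = -61200$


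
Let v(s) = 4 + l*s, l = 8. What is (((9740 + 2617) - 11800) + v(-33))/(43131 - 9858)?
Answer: 33/3697 ≈ 0.0089262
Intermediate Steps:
v(s) = 4 + 8*s
(((9740 + 2617) - 11800) + v(-33))/(43131 - 9858) = (((9740 + 2617) - 11800) + (4 + 8*(-33)))/(43131 - 9858) = ((12357 - 11800) + (4 - 264))/33273 = (557 - 260)*(1/33273) = 297*(1/33273) = 33/3697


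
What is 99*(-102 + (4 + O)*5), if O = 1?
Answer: -7623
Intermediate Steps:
99*(-102 + (4 + O)*5) = 99*(-102 + (4 + 1)*5) = 99*(-102 + 5*5) = 99*(-102 + 25) = 99*(-77) = -7623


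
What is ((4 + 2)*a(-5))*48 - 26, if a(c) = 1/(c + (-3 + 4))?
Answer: -98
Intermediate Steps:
a(c) = 1/(1 + c) (a(c) = 1/(c + 1) = 1/(1 + c))
((4 + 2)*a(-5))*48 - 26 = ((4 + 2)/(1 - 5))*48 - 26 = (6/(-4))*48 - 26 = (6*(-¼))*48 - 26 = -3/2*48 - 26 = -72 - 26 = -98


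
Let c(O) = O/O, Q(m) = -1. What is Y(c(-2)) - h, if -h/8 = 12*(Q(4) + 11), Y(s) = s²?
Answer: 961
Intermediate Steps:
c(O) = 1
h = -960 (h = -96*(-1 + 11) = -96*10 = -8*120 = -960)
Y(c(-2)) - h = 1² - 1*(-960) = 1 + 960 = 961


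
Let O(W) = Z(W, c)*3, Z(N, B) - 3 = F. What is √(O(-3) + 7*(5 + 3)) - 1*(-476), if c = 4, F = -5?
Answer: 476 + 5*√2 ≈ 483.07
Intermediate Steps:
Z(N, B) = -2 (Z(N, B) = 3 - 5 = -2)
O(W) = -6 (O(W) = -2*3 = -6)
√(O(-3) + 7*(5 + 3)) - 1*(-476) = √(-6 + 7*(5 + 3)) - 1*(-476) = √(-6 + 7*8) + 476 = √(-6 + 56) + 476 = √50 + 476 = 5*√2 + 476 = 476 + 5*√2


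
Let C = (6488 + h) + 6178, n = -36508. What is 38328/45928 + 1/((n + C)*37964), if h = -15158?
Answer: 7093535430259/8500101636000 ≈ 0.83452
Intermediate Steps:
C = -2492 (C = (6488 - 15158) + 6178 = -8670 + 6178 = -2492)
38328/45928 + 1/((n + C)*37964) = 38328/45928 + 1/(-36508 - 2492*37964) = 38328*(1/45928) + (1/37964)/(-39000) = 4791/5741 - 1/39000*1/37964 = 4791/5741 - 1/1480596000 = 7093535430259/8500101636000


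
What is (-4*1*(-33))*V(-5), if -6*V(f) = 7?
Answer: -154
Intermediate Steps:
V(f) = -7/6 (V(f) = -1/6*7 = -7/6)
(-4*1*(-33))*V(-5) = (-4*1*(-33))*(-7/6) = -4*(-33)*(-7/6) = 132*(-7/6) = -154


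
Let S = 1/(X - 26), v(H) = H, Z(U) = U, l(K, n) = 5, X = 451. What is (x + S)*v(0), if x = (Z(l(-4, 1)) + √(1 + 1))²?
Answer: 0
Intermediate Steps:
S = 1/425 (S = 1/(451 - 26) = 1/425 ≈ 0.0023529)
x = (5 + √2)² (x = (5 + √(1 + 1))² = (5 + √2)² ≈ 41.142)
(x + S)*v(0) = ((5 + √2)² + 1/425)*0 = (1/425 + (5 + √2)²)*0 = 0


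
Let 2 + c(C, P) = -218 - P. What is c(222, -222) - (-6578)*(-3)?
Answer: -19732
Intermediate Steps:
c(C, P) = -220 - P (c(C, P) = -2 + (-218 - P) = -220 - P)
c(222, -222) - (-6578)*(-3) = (-220 - 1*(-222)) - (-6578)*(-3) = (-220 + 222) - 1*19734 = 2 - 19734 = -19732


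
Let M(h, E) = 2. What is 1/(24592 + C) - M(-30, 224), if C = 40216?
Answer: -129615/64808 ≈ -2.0000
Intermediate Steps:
1/(24592 + C) - M(-30, 224) = 1/(24592 + 40216) - 1*2 = 1/64808 - 2 = -129615/64808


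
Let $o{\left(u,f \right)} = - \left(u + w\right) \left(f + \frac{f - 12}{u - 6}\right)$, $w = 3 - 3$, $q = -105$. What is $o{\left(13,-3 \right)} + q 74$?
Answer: $- \frac{53922}{7} \approx -7703.1$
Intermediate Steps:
$w = 0$
$o{\left(u,f \right)} = - u \left(f + \frac{-12 + f}{-6 + u}\right)$ ($o{\left(u,f \right)} = - \left(u + 0\right) \left(f + \frac{f - 12}{u - 6}\right) = - u \left(f + \frac{-12 + f}{-6 + u}\right)$)
$o{\left(13,-3 \right)} + q 74 = \frac{13 \left(12 + 5 \left(-3\right) - \left(-3\right) 13\right)}{-6 + 13} - 7770 = \frac{13 \left(12 - 15 + 39\right)}{7} - 7770 = 13 \cdot \frac{1}{7} \cdot 36 - 7770 = \frac{468}{7} - 7770 = - \frac{53922}{7}$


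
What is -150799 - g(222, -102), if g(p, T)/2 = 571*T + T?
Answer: -34111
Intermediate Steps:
g(p, T) = 1144*T (g(p, T) = 2*(571*T + T) = 2*(572*T) = 1144*T)
-150799 - g(222, -102) = -150799 - 1144*(-102) = -150799 - 1*(-116688) = -150799 + 116688 = -34111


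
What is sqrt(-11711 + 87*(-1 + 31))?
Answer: I*sqrt(9101) ≈ 95.399*I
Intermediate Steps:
sqrt(-11711 + 87*(-1 + 31)) = sqrt(-11711 + 87*30) = sqrt(-11711 + 2610) = sqrt(-9101) = I*sqrt(9101)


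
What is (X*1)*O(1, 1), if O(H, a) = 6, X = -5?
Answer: -30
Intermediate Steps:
(X*1)*O(1, 1) = -5*1*6 = -5*6 = -30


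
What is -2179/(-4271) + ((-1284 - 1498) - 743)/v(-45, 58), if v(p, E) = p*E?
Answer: 1382831/743154 ≈ 1.8608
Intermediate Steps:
v(p, E) = E*p
-2179/(-4271) + ((-1284 - 1498) - 743)/v(-45, 58) = -2179/(-4271) + ((-1284 - 1498) - 743)/((58*(-45))) = -2179*(-1/4271) + (-2782 - 743)/(-2610) = 2179/4271 - 3525*(-1/2610) = 2179/4271 + 235/174 = 1382831/743154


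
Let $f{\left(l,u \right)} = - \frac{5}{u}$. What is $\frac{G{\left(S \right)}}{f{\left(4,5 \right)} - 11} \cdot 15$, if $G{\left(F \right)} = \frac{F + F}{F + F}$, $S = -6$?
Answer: $- \frac{5}{4} \approx -1.25$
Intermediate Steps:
$G{\left(F \right)} = 1$ ($G{\left(F \right)} = \frac{2 F}{2 F} = 2 F \frac{1}{2 F} = 1$)
$\frac{G{\left(S \right)}}{f{\left(4,5 \right)} - 11} \cdot 15 = \frac{1}{- \frac{5}{5} - 11} \cdot 1 \cdot 15 = \frac{1}{\left(-5\right) \frac{1}{5} - 11} \cdot 1 \cdot 15 = \frac{1}{-1 - 11} \cdot 1 \cdot 15 = \frac{1}{-12} \cdot 1 \cdot 15 = \left(- \frac{1}{12}\right) 1 \cdot 15 = \left(- \frac{1}{12}\right) 15 = - \frac{5}{4}$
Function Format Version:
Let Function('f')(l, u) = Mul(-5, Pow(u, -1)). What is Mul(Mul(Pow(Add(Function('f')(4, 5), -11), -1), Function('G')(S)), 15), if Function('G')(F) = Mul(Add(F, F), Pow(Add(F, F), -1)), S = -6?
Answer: Rational(-5, 4) ≈ -1.2500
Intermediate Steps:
Function('G')(F) = 1 (Function('G')(F) = Mul(Mul(2, F), Pow(Mul(2, F), -1)) = Mul(Mul(2, F), Mul(Rational(1, 2), Pow(F, -1))) = 1)
Mul(Mul(Pow(Add(Function('f')(4, 5), -11), -1), Function('G')(S)), 15) = Mul(Mul(Pow(Add(Mul(-5, Pow(5, -1)), -11), -1), 1), 15) = Mul(Mul(Pow(Add(Mul(-5, Rational(1, 5)), -11), -1), 1), 15) = Mul(Mul(Pow(Add(-1, -11), -1), 1), 15) = Mul(Mul(Pow(-12, -1), 1), 15) = Mul(Mul(Rational(-1, 12), 1), 15) = Mul(Rational(-1, 12), 15) = Rational(-5, 4)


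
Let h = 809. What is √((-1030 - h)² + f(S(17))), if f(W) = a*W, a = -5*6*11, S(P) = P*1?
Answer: √3376311 ≈ 1837.5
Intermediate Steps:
S(P) = P
a = -330 (a = -30*11 = -330)
f(W) = -330*W
√((-1030 - h)² + f(S(17))) = √((-1030 - 1*809)² - 330*17) = √((-1030 - 809)² - 5610) = √((-1839)² - 5610) = √(3381921 - 5610) = √3376311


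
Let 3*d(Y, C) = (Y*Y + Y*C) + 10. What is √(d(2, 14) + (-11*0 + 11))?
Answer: 5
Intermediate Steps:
d(Y, C) = 10/3 + Y²/3 + C*Y/3 (d(Y, C) = ((Y*Y + Y*C) + 10)/3 = ((Y² + C*Y) + 10)/3 = (10 + Y² + C*Y)/3 = 10/3 + Y²/3 + C*Y/3)
√(d(2, 14) + (-11*0 + 11)) = √((10/3 + (⅓)*2² + (⅓)*14*2) + (-11*0 + 11)) = √((10/3 + (⅓)*4 + 28/3) + (0 + 11)) = √((10/3 + 4/3 + 28/3) + 11) = √(14 + 11) = √25 = 5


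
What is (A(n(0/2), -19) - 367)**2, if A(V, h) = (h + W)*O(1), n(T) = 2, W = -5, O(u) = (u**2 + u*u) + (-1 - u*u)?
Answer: 134689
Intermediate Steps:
O(u) = -1 + u**2 (O(u) = (u**2 + u**2) + (-1 - u**2) = 2*u**2 + (-1 - u**2) = -1 + u**2)
A(V, h) = 0 (A(V, h) = (h - 5)*(-1 + 1**2) = (-5 + h)*(-1 + 1) = (-5 + h)*0 = 0)
(A(n(0/2), -19) - 367)**2 = (0 - 367)**2 = (-367)**2 = 134689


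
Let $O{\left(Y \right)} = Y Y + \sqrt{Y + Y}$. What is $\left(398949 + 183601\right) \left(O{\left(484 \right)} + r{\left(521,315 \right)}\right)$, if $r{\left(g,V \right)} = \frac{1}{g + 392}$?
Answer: $\frac{124593305928950}{913} + 12816100 \sqrt{2} \approx 1.3648 \cdot 10^{11}$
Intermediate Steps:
$O{\left(Y \right)} = Y^{2} + \sqrt{2} \sqrt{Y}$ ($O{\left(Y \right)} = Y^{2} + \sqrt{2 Y} = Y^{2} + \sqrt{2} \sqrt{Y}$)
$r{\left(g,V \right)} = \frac{1}{392 + g}$
$\left(398949 + 183601\right) \left(O{\left(484 \right)} + r{\left(521,315 \right)}\right) = \left(398949 + 183601\right) \left(\left(484^{2} + \sqrt{2} \sqrt{484}\right) + \frac{1}{392 + 521}\right) = 582550 \left(\left(234256 + \sqrt{2} \cdot 22\right) + \frac{1}{913}\right) = 582550 \left(\left(234256 + 22 \sqrt{2}\right) + \frac{1}{913}\right) = 582550 \left(\frac{213875729}{913} + 22 \sqrt{2}\right) = \frac{124593305928950}{913} + 12816100 \sqrt{2}$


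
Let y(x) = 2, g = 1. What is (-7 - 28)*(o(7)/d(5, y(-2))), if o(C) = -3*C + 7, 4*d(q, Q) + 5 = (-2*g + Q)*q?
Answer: -392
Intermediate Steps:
d(q, Q) = -5/4 + q*(-2 + Q)/4 (d(q, Q) = -5/4 + ((-2*1 + Q)*q)/4 = -5/4 + ((-2 + Q)*q)/4 = -5/4 + (q*(-2 + Q))/4 = -5/4 + q*(-2 + Q)/4)
o(C) = 7 - 3*C
(-7 - 28)*(o(7)/d(5, y(-2))) = (-7 - 28)*((7 - 3*7)/(-5/4 - ½*5 + (¼)*2*5)) = -35*(7 - 21)/(-5/4 - 5/2 + 5/2) = -(-490)/(-5/4) = -(-490)*(-4)/5 = -35*56/5 = -392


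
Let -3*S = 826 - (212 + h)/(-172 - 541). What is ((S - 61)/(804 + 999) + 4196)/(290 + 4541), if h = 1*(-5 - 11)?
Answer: 1797960591/2070146303 ≈ 0.86852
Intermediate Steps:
h = -16 (h = 1*(-16) = -16)
S = -196378/713 (S = -(826 - (212 - 16)/(-172 - 541))/3 = -(826 - 196/(-713))/3 = -(826 - 196*(-1)/713)/3 = -(826 - 1*(-196/713))/3 = -(826 + 196/713)/3 = -⅓*589134/713 = -196378/713 ≈ -275.42)
((S - 61)/(804 + 999) + 4196)/(290 + 4541) = ((-196378/713 - 61)/(804 + 999) + 4196)/(290 + 4541) = (-239871/713/1803 + 4196)/4831 = (-239871/713*1/1803 + 4196)*(1/4831) = (-79957/428513 + 4196)*(1/4831) = (1797960591/428513)*(1/4831) = 1797960591/2070146303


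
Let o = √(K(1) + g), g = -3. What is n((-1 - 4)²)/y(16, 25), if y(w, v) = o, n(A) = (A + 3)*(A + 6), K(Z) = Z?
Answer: -434*I*√2 ≈ -613.77*I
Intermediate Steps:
n(A) = (3 + A)*(6 + A)
o = I*√2 (o = √(1 - 3) = √(-2) = I*√2 ≈ 1.4142*I)
y(w, v) = I*√2
n((-1 - 4)²)/y(16, 25) = (18 + ((-1 - 4)²)² + 9*(-1 - 4)²)/((I*√2)) = (18 + ((-5)²)² + 9*(-5)²)*(-I*√2/2) = (18 + 25² + 9*25)*(-I*√2/2) = (18 + 625 + 225)*(-I*√2/2) = 868*(-I*√2/2) = -434*I*√2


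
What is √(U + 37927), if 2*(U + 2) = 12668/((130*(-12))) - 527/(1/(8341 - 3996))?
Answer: I*√168372655815/390 ≈ 1052.1*I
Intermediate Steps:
U = -893032577/780 (U = -2 + (12668/((130*(-12))) - 527/(1/(8341 - 3996)))/2 = -2 + (12668/(-1560) - 527/(1/4345))/2 = -2 + (12668*(-1/1560) - 527/1/4345)/2 = -2 + (-3167/390 - 527*4345)/2 = -2 + (-3167/390 - 2289815)/2 = -2 + (½)*(-893031017/390) = -2 - 893031017/780 = -893032577/780 ≈ -1.1449e+6)
√(U + 37927) = √(-893032577/780 + 37927) = √(-863449517/780) = I*√168372655815/390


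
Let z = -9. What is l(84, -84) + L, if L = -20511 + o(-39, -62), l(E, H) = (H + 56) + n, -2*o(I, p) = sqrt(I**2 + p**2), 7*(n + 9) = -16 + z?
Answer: -143861/7 - sqrt(5365)/2 ≈ -20588.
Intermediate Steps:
n = -88/7 (n = -9 + (-16 - 9)/7 = -9 + (1/7)*(-25) = -9 - 25/7 = -88/7 ≈ -12.571)
o(I, p) = -sqrt(I**2 + p**2)/2
l(E, H) = 304/7 + H (l(E, H) = (H + 56) - 88/7 = (56 + H) - 88/7 = 304/7 + H)
L = -20511 - sqrt(5365)/2 (L = -20511 - sqrt((-39)**2 + (-62)**2)/2 = -20511 - sqrt(1521 + 3844)/2 = -20511 - sqrt(5365)/2 ≈ -20548.)
l(84, -84) + L = (304/7 - 84) + (-20511 - sqrt(5365)/2) = -284/7 + (-20511 - sqrt(5365)/2) = -143861/7 - sqrt(5365)/2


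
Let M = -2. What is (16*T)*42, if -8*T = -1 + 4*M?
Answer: 756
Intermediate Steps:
T = 9/8 (T = -(-1 + 4*(-2))/8 = -(-1 - 8)/8 = -⅛*(-9) = 9/8 ≈ 1.1250)
(16*T)*42 = (16*(9/8))*42 = 18*42 = 756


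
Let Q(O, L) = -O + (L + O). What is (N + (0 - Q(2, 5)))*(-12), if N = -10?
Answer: 180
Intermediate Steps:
Q(O, L) = L
(N + (0 - Q(2, 5)))*(-12) = (-10 + (0 - 1*5))*(-12) = (-10 + (0 - 5))*(-12) = (-10 - 5)*(-12) = -15*(-12) = 180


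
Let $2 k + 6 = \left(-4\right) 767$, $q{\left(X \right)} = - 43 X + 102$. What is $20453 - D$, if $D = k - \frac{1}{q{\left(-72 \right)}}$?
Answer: $\frac{70324021}{3198} \approx 21990.0$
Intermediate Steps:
$q{\left(X \right)} = 102 - 43 X$
$k = -1537$ ($k = -3 + \frac{\left(-4\right) 767}{2} = -3 + \frac{1}{2} \left(-3068\right) = -3 - 1534 = -1537$)
$D = - \frac{4915327}{3198}$ ($D = -1537 - \frac{1}{102 - -3096} = -1537 - \frac{1}{102 + 3096} = -1537 - \frac{1}{3198} = - \frac{4915327}{3198} \approx -1537.0$)
$20453 - D = 20453 - - \frac{4915327}{3198} = 20453 + \frac{4915327}{3198} = \frac{70324021}{3198}$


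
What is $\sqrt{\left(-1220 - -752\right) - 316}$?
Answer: $28 i \approx 28.0 i$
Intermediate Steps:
$\sqrt{\left(-1220 - -752\right) - 316} = \sqrt{\left(-1220 + 752\right) - 316} = \sqrt{-468 - 316} = \sqrt{-784} = 28 i$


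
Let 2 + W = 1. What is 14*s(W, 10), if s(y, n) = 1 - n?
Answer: -126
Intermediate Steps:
W = -1 (W = -2 + 1 = -1)
14*s(W, 10) = 14*(1 - 1*10) = 14*(1 - 10) = 14*(-9) = -126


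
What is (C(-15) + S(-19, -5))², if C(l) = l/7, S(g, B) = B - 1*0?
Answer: 2500/49 ≈ 51.020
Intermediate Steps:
S(g, B) = B (S(g, B) = B + 0 = B)
C(l) = l/7 (C(l) = l*(⅐) = l/7)
(C(-15) + S(-19, -5))² = ((⅐)*(-15) - 5)² = (-15/7 - 5)² = (-50/7)² = 2500/49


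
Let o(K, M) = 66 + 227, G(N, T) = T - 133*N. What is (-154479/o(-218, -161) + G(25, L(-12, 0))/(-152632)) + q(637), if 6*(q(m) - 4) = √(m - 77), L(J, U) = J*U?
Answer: -23398579799/44721176 + 2*√35/3 ≈ -519.27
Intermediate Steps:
o(K, M) = 293
q(m) = 4 + √(-77 + m)/6 (q(m) = 4 + √(m - 77)/6 = 4 + √(-77 + m)/6)
(-154479/o(-218, -161) + G(25, L(-12, 0))/(-152632)) + q(637) = (-154479/293 + (-12*0 - 133*25)/(-152632)) + (4 + √(-77 + 637)/6) = (-154479*1/293 + (0 - 3325)*(-1/152632)) + (4 + √560/6) = (-154479/293 - 3325*(-1/152632)) + (4 + (4*√35)/6) = (-154479/293 + 3325/152632) + (4 + 2*√35/3) = -23577464503/44721176 + (4 + 2*√35/3) = -23398579799/44721176 + 2*√35/3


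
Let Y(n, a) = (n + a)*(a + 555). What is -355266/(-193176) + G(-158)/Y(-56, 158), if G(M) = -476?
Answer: 42067195/22955748 ≈ 1.8325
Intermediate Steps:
Y(n, a) = (555 + a)*(a + n) (Y(n, a) = (a + n)*(555 + a) = (555 + a)*(a + n))
-355266/(-193176) + G(-158)/Y(-56, 158) = -355266/(-193176) - 476/(158² + 555*158 + 555*(-56) + 158*(-56)) = -355266*(-1/193176) - 476/(24964 + 87690 - 31080 - 8848) = 19737/10732 - 476/72726 = 19737/10732 - 476*1/72726 = 19737/10732 - 14/2139 = 42067195/22955748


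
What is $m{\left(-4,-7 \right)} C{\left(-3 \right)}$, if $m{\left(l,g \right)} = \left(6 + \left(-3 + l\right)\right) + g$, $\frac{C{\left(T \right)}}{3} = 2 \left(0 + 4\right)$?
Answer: $-192$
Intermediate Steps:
$C{\left(T \right)} = 24$ ($C{\left(T \right)} = 3 \cdot 2 \left(0 + 4\right) = 3 \cdot 2 \cdot 4 = 3 \cdot 8 = 24$)
$m{\left(l,g \right)} = 3 + g + l$ ($m{\left(l,g \right)} = \left(3 + l\right) + g = 3 + g + l$)
$m{\left(-4,-7 \right)} C{\left(-3 \right)} = \left(3 - 7 - 4\right) 24 = \left(-8\right) 24 = -192$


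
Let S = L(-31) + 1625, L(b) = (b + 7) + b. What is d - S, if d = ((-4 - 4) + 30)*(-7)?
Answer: -1724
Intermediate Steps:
L(b) = 7 + 2*b (L(b) = (7 + b) + b = 7 + 2*b)
d = -154 (d = (-8 + 30)*(-7) = 22*(-7) = -154)
S = 1570 (S = (7 + 2*(-31)) + 1625 = (7 - 62) + 1625 = -55 + 1625 = 1570)
d - S = -154 - 1*1570 = -154 - 1570 = -1724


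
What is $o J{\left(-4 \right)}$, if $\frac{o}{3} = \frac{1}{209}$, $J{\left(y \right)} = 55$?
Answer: $\frac{15}{19} \approx 0.78947$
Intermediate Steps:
$o = \frac{3}{209} \approx 0.014354$
$o J{\left(-4 \right)} = \frac{3}{209} \cdot 55 = \frac{15}{19}$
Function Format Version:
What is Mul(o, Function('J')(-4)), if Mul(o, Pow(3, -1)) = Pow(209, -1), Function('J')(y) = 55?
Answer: Rational(15, 19) ≈ 0.78947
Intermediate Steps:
o = Rational(3, 209) (o = Mul(3, Pow(209, -1)) = Mul(3, Rational(1, 209)) = Rational(3, 209) ≈ 0.014354)
Mul(o, Function('J')(-4)) = Mul(Rational(3, 209), 55) = Rational(15, 19)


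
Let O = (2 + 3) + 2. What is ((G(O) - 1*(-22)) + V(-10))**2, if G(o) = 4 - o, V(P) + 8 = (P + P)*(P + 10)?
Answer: 121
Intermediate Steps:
V(P) = -8 + 2*P*(10 + P) (V(P) = -8 + (P + P)*(P + 10) = -8 + (2*P)*(10 + P) = -8 + 2*P*(10 + P))
O = 7 (O = 5 + 2 = 7)
((G(O) - 1*(-22)) + V(-10))**2 = (((4 - 1*7) - 1*(-22)) + (-8 + 2*(-10)**2 + 20*(-10)))**2 = (((4 - 7) + 22) + (-8 + 2*100 - 200))**2 = ((-3 + 22) + (-8 + 200 - 200))**2 = (19 - 8)**2 = 11**2 = 121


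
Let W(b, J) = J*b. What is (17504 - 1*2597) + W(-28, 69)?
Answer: 12975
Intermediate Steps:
(17504 - 1*2597) + W(-28, 69) = (17504 - 1*2597) + 69*(-28) = (17504 - 2597) - 1932 = 14907 - 1932 = 12975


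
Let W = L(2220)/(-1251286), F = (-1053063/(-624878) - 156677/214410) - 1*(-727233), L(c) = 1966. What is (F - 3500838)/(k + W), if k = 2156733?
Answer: -58123442993840197771517/45196338565425372211320 ≈ -1.2860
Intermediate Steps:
F = 24358718028529691/33495022995 (F = (-1053063*(-1/624878) - 156677*1/214410) + 727233 = (1053063/624878 - 156677/214410) + 727233 = 31970806856/33495022995 + 727233 = 24358718028529691/33495022995 ≈ 7.2723e+5)
W = -983/625643 (W = 1966/(-1251286) = 1966*(-1/1251286) = -983/625643 ≈ -0.0015712)
(F - 3500838)/(k + W) = (24358718028529691/33495022995 - 3500838)/(2156733 - 983/625643) = -92901931283240119/(33495022995*1349344903336/625643) = -92901931283240119/33495022995*625643/1349344903336 = -58123442993840197771517/45196338565425372211320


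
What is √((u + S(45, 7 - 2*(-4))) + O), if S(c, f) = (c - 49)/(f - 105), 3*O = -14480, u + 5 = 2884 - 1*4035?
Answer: I*√1346090/15 ≈ 77.347*I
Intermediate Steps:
u = -1156 (u = -5 + (2884 - 1*4035) = -5 + (2884 - 4035) = -5 - 1151 = -1156)
O = -14480/3 (O = (⅓)*(-14480) = -14480/3 ≈ -4826.7)
S(c, f) = (-49 + c)/(-105 + f)
√((u + S(45, 7 - 2*(-4))) + O) = √((-1156 + (-49 + 45)/(-105 + (7 - 2*(-4)))) - 14480/3) = √((-1156 - 4/(-105 + (7 + 8))) - 14480/3) = √((-1156 - 4/(-105 + 15)) - 14480/3) = √((-1156 - 4/(-90)) - 14480/3) = √((-1156 - 1/90*(-4)) - 14480/3) = √((-1156 + 2/45) - 14480/3) = √(-52018/45 - 14480/3) = √(-269218/45) = I*√1346090/15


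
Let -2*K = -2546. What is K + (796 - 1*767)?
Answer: 1302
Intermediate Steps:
K = 1273 (K = -½*(-2546) = 1273)
K + (796 - 1*767) = 1273 + (796 - 1*767) = 1273 + (796 - 767) = 1273 + 29 = 1302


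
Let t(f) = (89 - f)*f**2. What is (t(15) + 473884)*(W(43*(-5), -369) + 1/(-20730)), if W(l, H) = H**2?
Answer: 692294933485243/10365 ≈ 6.6792e+10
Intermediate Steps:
t(f) = f**2*(89 - f)
(t(15) + 473884)*(W(43*(-5), -369) + 1/(-20730)) = (15**2*(89 - 1*15) + 473884)*((-369)**2 + 1/(-20730)) = (225*(89 - 15) + 473884)*(136161 - 1/20730) = (225*74 + 473884)*(2822617529/20730) = (16650 + 473884)*(2822617529/20730) = 490534*(2822617529/20730) = 692294933485243/10365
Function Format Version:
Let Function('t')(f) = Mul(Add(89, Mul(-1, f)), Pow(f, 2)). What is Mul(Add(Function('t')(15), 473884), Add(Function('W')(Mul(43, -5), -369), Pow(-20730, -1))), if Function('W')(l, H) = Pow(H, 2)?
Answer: Rational(692294933485243, 10365) ≈ 6.6792e+10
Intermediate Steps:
Function('t')(f) = Mul(Pow(f, 2), Add(89, Mul(-1, f)))
Mul(Add(Function('t')(15), 473884), Add(Function('W')(Mul(43, -5), -369), Pow(-20730, -1))) = Mul(Add(Mul(Pow(15, 2), Add(89, Mul(-1, 15))), 473884), Add(Pow(-369, 2), Pow(-20730, -1))) = Mul(Add(Mul(225, Add(89, -15)), 473884), Add(136161, Rational(-1, 20730))) = Mul(Add(Mul(225, 74), 473884), Rational(2822617529, 20730)) = Mul(Add(16650, 473884), Rational(2822617529, 20730)) = Mul(490534, Rational(2822617529, 20730)) = Rational(692294933485243, 10365)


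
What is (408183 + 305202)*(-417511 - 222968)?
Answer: -456908111415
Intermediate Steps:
(408183 + 305202)*(-417511 - 222968) = 713385*(-640479) = -456908111415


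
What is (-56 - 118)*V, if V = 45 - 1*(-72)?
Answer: -20358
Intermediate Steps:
V = 117 (V = 45 + 72 = 117)
(-56 - 118)*V = (-56 - 118)*117 = -174*117 = -20358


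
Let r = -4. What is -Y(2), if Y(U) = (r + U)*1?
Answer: 2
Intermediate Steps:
Y(U) = -4 + U (Y(U) = (-4 + U)*1 = -4 + U)
-Y(2) = -(-4 + 2) = -1*(-2) = 2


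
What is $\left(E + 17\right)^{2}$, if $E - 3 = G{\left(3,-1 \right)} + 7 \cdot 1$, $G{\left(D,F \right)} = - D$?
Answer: $576$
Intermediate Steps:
$E = 7$ ($E = 3 + \left(\left(-1\right) 3 + 7 \cdot 1\right) = 3 + \left(-3 + 7\right) = 3 + 4 = 7$)
$\left(E + 17\right)^{2} = \left(7 + 17\right)^{2} = 24^{2} = 576$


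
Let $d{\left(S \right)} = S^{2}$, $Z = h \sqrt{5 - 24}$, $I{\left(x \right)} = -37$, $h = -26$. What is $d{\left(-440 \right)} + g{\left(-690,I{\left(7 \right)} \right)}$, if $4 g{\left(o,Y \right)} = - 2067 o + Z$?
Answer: $\frac{1100315}{2} - \frac{13 i \sqrt{19}}{2} \approx 5.5016 \cdot 10^{5} - 28.333 i$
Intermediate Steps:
$Z = - 26 i \sqrt{19}$ ($Z = - 26 \sqrt{5 - 24} = - 26 \sqrt{-19} = - 26 i \sqrt{19} \approx - 113.33 i$)
$g{\left(o,Y \right)} = - \frac{2067 o}{4} - \frac{13 i \sqrt{19}}{2}$ ($g{\left(o,Y \right)} = \frac{- 2067 o - 26 i \sqrt{19}}{4} = - \frac{2067 o}{4} - \frac{13 i \sqrt{19}}{2}$)
$d{\left(-440 \right)} + g{\left(-690,I{\left(7 \right)} \right)} = \left(-440\right)^{2} - \left(- \frac{713115}{2} + \frac{13 i \sqrt{19}}{2}\right) = 193600 + \left(\frac{713115}{2} - \frac{13 i \sqrt{19}}{2}\right) = \frac{1100315}{2} - \frac{13 i \sqrt{19}}{2}$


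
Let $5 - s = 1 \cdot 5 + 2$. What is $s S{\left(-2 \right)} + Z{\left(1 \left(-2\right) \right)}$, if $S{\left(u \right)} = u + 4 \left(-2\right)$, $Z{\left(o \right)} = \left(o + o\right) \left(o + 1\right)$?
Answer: $24$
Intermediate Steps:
$Z{\left(o \right)} = 2 o \left(1 + o\right)$
$S{\left(u \right)} = -8 + u$ ($S{\left(u \right)} = u - 8 = -8 + u$)
$s = -2$ ($s = 5 - \left(1 \cdot 5 + 2\right) = 5 - \left(5 + 2\right) = 5 - 7 = -2$)
$s S{\left(-2 \right)} + Z{\left(1 \left(-2\right) \right)} = - 2 \left(-8 - 2\right) + 2 \cdot 1 \left(-2\right) \left(1 + 1 \left(-2\right)\right) = \left(-2\right) \left(-10\right) + 2 \left(-2\right) \left(1 - 2\right) = 20 + 2 \left(-2\right) \left(-1\right) = 20 + 4 = 24$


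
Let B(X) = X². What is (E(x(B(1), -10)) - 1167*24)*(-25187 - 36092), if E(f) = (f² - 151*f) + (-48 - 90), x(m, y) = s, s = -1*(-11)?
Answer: 1819128394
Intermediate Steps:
s = 11
x(m, y) = 11
E(f) = -138 + f² - 151*f (E(f) = (f² - 151*f) - 138 = -138 + f² - 151*f)
(E(x(B(1), -10)) - 1167*24)*(-25187 - 36092) = ((-138 + 11² - 151*11) - 1167*24)*(-25187 - 36092) = ((-138 + 121 - 1661) - 28008)*(-61279) = (-1678 - 28008)*(-61279) = -29686*(-61279) = 1819128394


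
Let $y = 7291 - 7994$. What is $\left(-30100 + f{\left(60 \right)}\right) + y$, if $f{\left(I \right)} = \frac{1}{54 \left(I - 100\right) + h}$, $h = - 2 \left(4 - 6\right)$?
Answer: $- \frac{66411269}{2156} \approx -30803.0$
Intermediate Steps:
$h = 4$ ($h = \left(-2\right) \left(-2\right) = 4$)
$y = -703$ ($y = 7291 - 7994 = -703$)
$f{\left(I \right)} = \frac{1}{-5396 + 54 I}$ ($f{\left(I \right)} = \frac{1}{54 \left(I - 100\right) + 4} = \frac{1}{54 \left(-100 + I\right) + 4} = \frac{1}{\left(-5400 + 54 I\right) + 4} = \frac{1}{-5396 + 54 I}$)
$\left(-30100 + f{\left(60 \right)}\right) + y = \left(-30100 + \frac{1}{2 \left(-2698 + 27 \cdot 60\right)}\right) - 703 = \left(-30100 + \frac{1}{2 \left(-2698 + 1620\right)}\right) - 703 = \left(-30100 + \frac{1}{2 \left(-1078\right)}\right) - 703 = \left(-30100 + \frac{1}{2} \left(- \frac{1}{1078}\right)\right) - 703 = \left(-30100 - \frac{1}{2156}\right) - 703 = - \frac{64895601}{2156} - 703 = - \frac{66411269}{2156}$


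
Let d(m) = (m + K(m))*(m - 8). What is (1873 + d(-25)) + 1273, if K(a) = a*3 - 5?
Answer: 6611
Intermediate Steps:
K(a) = -5 + 3*a (K(a) = 3*a - 5 = -5 + 3*a)
d(m) = (-8 + m)*(-5 + 4*m) (d(m) = (m + (-5 + 3*m))*(m - 8) = (-5 + 4*m)*(-8 + m) = (-8 + m)*(-5 + 4*m))
(1873 + d(-25)) + 1273 = (1873 + (40 - 37*(-25) + 4*(-25)**2)) + 1273 = (1873 + (40 + 925 + 4*625)) + 1273 = (1873 + (40 + 925 + 2500)) + 1273 = (1873 + 3465) + 1273 = 5338 + 1273 = 6611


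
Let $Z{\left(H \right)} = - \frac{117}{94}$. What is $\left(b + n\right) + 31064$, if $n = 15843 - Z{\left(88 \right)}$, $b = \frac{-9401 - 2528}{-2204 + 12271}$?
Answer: $\frac{44388056799}{946298} \approx 46907.0$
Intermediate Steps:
$Z{\left(H \right)} = - \frac{117}{94}$ ($Z{\left(H \right)} = \left(-117\right) \frac{1}{94} = - \frac{117}{94}$)
$b = - \frac{11929}{10067} \approx -1.185$
$n = \frac{1489359}{94}$ ($n = 15843 - - \frac{117}{94} = 15843 + \frac{117}{94} = \frac{1489359}{94} \approx 15844.0$)
$\left(b + n\right) + 31064 = \left(- \frac{11929}{10067} + \frac{1489359}{94}\right) + 31064 = \frac{14992255727}{946298} + 31064 = \frac{44388056799}{946298}$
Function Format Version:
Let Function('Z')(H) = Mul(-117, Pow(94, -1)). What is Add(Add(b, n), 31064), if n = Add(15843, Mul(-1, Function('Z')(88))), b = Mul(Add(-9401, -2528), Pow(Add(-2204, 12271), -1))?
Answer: Rational(44388056799, 946298) ≈ 46907.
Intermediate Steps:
Function('Z')(H) = Rational(-117, 94) (Function('Z')(H) = Mul(-117, Rational(1, 94)) = Rational(-117, 94))
b = Rational(-11929, 10067) (b = Mul(-11929, Pow(10067, -1)) = Mul(-11929, Rational(1, 10067)) = Rational(-11929, 10067) ≈ -1.1850)
n = Rational(1489359, 94) (n = Add(15843, Mul(-1, Rational(-117, 94))) = Add(15843, Rational(117, 94)) = Rational(1489359, 94) ≈ 15844.)
Add(Add(b, n), 31064) = Add(Add(Rational(-11929, 10067), Rational(1489359, 94)), 31064) = Add(Rational(14992255727, 946298), 31064) = Rational(44388056799, 946298)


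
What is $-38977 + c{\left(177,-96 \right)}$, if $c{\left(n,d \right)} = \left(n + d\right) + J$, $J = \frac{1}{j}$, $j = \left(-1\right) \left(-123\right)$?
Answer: $- \frac{4784207}{123} \approx -38896.0$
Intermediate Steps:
$j = 123$
$J = \frac{1}{123} \approx 0.0081301$
$c{\left(n,d \right)} = \frac{1}{123} + d + n$ ($c{\left(n,d \right)} = \left(n + d\right) + \frac{1}{123} = \left(d + n\right) + \frac{1}{123} = \frac{1}{123} + d + n$)
$-38977 + c{\left(177,-96 \right)} = -38977 + \left(\frac{1}{123} - 96 + 177\right) = -38977 + \frac{9964}{123} = - \frac{4784207}{123}$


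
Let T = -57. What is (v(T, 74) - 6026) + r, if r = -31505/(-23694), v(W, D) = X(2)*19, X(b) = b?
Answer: -141848167/23694 ≈ -5986.7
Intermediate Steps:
v(W, D) = 38 (v(W, D) = 2*19 = 38)
r = 31505/23694 (r = -31505*(-1/23694) = 31505/23694 ≈ 1.3297)
(v(T, 74) - 6026) + r = (38 - 6026) + 31505/23694 = -5988 + 31505/23694 = -141848167/23694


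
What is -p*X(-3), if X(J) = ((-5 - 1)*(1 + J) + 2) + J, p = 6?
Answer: -66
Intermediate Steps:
X(J) = -4 - 5*J (X(J) = (-6*(1 + J) + 2) + J = ((-6 - 6*J) + 2) + J = (-4 - 6*J) + J = -4 - 5*J)
-p*X(-3) = -6*(-4 - 5*(-3)) = -6*(-4 + 15) = -6*11 = -1*66 = -66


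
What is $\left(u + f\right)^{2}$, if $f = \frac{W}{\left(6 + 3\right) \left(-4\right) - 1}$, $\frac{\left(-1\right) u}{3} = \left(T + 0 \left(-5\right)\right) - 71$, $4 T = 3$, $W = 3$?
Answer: $\frac{972130041}{21904} \approx 44381.0$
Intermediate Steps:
$T = \frac{3}{4}$ ($T = \frac{1}{4} \cdot 3 = \frac{3}{4} \approx 0.75$)
$u = \frac{843}{4}$ ($u = - 3 \left(\left(\frac{3}{4} + 0 \left(-5\right)\right) - 71\right) = - 3 \left(\left(\frac{3}{4} + 0\right) - 71\right) = - 3 \left(\frac{3}{4} - 71\right) = \left(-3\right) \left(- \frac{281}{4}\right) = \frac{843}{4} \approx 210.75$)
$f = - \frac{3}{37}$ ($f = \frac{1}{\left(6 + 3\right) \left(-4\right) - 1} \cdot 3 = \frac{1}{9 \left(-4\right) - 1} \cdot 3 = \frac{1}{-36 - 1} \cdot 3 = \frac{1}{-37} \cdot 3 = \left(- \frac{1}{37}\right) 3 = - \frac{3}{37} \approx -0.081081$)
$\left(u + f\right)^{2} = \left(\frac{843}{4} - \frac{3}{37}\right)^{2} = \left(\frac{31179}{148}\right)^{2} = \frac{972130041}{21904}$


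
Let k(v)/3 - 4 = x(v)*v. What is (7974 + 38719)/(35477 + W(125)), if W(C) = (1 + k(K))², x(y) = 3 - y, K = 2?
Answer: 46693/35838 ≈ 1.3029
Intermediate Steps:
k(v) = 12 + 3*v*(3 - v) (k(v) = 12 + 3*((3 - v)*v) = 12 + 3*(v*(3 - v)) = 12 + 3*v*(3 - v))
W(C) = 361 (W(C) = (1 + (12 - 3*2*(-3 + 2)))² = (1 + (12 - 3*2*(-1)))² = (1 + (12 + 6))² = (1 + 18)² = 19² = 361)
(7974 + 38719)/(35477 + W(125)) = (7974 + 38719)/(35477 + 361) = 46693/35838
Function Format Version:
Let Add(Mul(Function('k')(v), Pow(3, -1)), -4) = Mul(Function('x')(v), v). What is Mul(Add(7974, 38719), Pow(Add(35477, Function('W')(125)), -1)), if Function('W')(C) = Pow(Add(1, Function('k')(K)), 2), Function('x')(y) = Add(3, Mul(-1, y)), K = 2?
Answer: Rational(46693, 35838) ≈ 1.3029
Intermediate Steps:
Function('k')(v) = Add(12, Mul(3, v, Add(3, Mul(-1, v)))) (Function('k')(v) = Add(12, Mul(3, Mul(Add(3, Mul(-1, v)), v))) = Add(12, Mul(3, Mul(v, Add(3, Mul(-1, v))))) = Add(12, Mul(3, v, Add(3, Mul(-1, v)))))
Function('W')(C) = 361 (Function('W')(C) = Pow(Add(1, Add(12, Mul(-3, 2, Add(-3, 2)))), 2) = Pow(Add(1, Add(12, Mul(-3, 2, -1))), 2) = Pow(Add(1, Add(12, 6)), 2) = Pow(Add(1, 18), 2) = Pow(19, 2) = 361)
Mul(Add(7974, 38719), Pow(Add(35477, Function('W')(125)), -1)) = Mul(Add(7974, 38719), Pow(Add(35477, 361), -1)) = Mul(46693, Pow(35838, -1)) = Mul(46693, Rational(1, 35838)) = Rational(46693, 35838)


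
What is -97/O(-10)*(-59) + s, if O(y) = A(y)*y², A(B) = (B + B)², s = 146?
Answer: 5845723/40000 ≈ 146.14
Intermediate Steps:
A(B) = 4*B² (A(B) = (2*B)² = 4*B²)
O(y) = 4*y⁴ (O(y) = (4*y²)*y² = 4*y⁴)
-97/O(-10)*(-59) + s = -97/(4*(-10)⁴)*(-59) + 146 = -97/(4*10000)*(-59) + 146 = -97/40000*(-59) + 146 = 5723/40000 + 146 = 5845723/40000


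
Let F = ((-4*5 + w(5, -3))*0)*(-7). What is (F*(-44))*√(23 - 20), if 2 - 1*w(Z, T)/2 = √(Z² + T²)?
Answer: 0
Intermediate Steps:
w(Z, T) = 4 - 2*√(T² + Z²) (w(Z, T) = 4 - 2*√(Z² + T²) = 4 - 2*√(T² + Z²))
F = 0 (F = ((-4*5 + (4 - 2*√((-3)² + 5²)))*0)*(-7) = ((-20 + (4 - 2*√(9 + 25)))*0)*(-7) = ((-20 + (4 - 2*√34))*0)*(-7) = ((-16 - 2*√34)*0)*(-7) = 0*(-7) = 0)
(F*(-44))*√(23 - 20) = (0*(-44))*√(23 - 20) = 0*√3 = 0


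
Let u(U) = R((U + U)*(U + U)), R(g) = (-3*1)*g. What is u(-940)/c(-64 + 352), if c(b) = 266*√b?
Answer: -220900*√2/133 ≈ -2348.9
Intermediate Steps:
R(g) = -3*g
u(U) = -12*U² (u(U) = -3*(U + U)*(U + U) = -3*2*U*2*U = -12*U²)
u(-940)/c(-64 + 352) = (-12*(-940)²)/((266*√(-64 + 352))) = (-12*883600)/((266*√288)) = -10603200*√2/6384 = -220900*√2/133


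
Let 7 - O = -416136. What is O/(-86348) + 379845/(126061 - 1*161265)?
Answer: -5931094279/379974374 ≈ -15.609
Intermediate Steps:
O = 416143 (O = 7 - 1*(-416136) = 7 + 416136 = 416143)
O/(-86348) + 379845/(126061 - 1*161265) = 416143/(-86348) + 379845/(126061 - 1*161265) = 416143*(-1/86348) + 379845/(126061 - 161265) = -416143/86348 + 379845/(-35204) = -416143/86348 + 379845*(-1/35204) = -416143/86348 - 379845/35204 = -5931094279/379974374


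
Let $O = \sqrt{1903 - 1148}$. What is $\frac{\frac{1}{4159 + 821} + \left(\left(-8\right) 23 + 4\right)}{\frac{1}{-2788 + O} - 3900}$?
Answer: $\frac{6792808511015828}{147177695463319245} - \frac{896399 \sqrt{755}}{588710781853276980} \approx 0.046154$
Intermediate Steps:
$O = \sqrt{755} \approx 27.477$
$\frac{\frac{1}{4159 + 821} + \left(\left(-8\right) 23 + 4\right)}{\frac{1}{-2788 + O} - 3900} = \frac{\frac{1}{4159 + 821} + \left(\left(-8\right) 23 + 4\right)}{\frac{1}{-2788 + \sqrt{755}} - 3900} = \frac{\frac{1}{4980} + \left(-184 + 4\right)}{-3900 + \frac{1}{-2788 + \sqrt{755}}} = \frac{\frac{1}{4980} - 180}{-3900 + \frac{1}{-2788 + \sqrt{755}}} = - \frac{896399}{4980 \left(-3900 + \frac{1}{-2788 + \sqrt{755}}\right)}$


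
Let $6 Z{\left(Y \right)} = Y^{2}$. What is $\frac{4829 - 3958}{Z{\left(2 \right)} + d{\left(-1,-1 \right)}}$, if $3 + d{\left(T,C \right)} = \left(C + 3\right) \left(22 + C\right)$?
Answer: $\frac{2613}{119} \approx 21.958$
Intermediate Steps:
$Z{\left(Y \right)} = \frac{Y^{2}}{6}$
$d{\left(T,C \right)} = -3 + \left(3 + C\right) \left(22 + C\right)$ ($d{\left(T,C \right)} = -3 + \left(C + 3\right) \left(22 + C\right) = -3 + \left(3 + C\right) \left(22 + C\right)$)
$\frac{4829 - 3958}{Z{\left(2 \right)} + d{\left(-1,-1 \right)}} = \frac{4829 - 3958}{\frac{2^{2}}{6} + \left(63 + \left(-1\right)^{2} + 25 \left(-1\right)\right)} = \frac{871}{\frac{1}{6} \cdot 4 + \left(63 + 1 - 25\right)} = \frac{871}{\frac{2}{3} + 39} = \frac{871}{\frac{119}{3}} = 871 \cdot \frac{3}{119} = \frac{2613}{119}$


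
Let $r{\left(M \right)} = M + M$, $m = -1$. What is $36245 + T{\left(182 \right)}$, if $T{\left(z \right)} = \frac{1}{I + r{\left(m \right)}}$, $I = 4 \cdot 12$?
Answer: $\frac{1667271}{46} \approx 36245.0$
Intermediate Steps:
$I = 48$
$r{\left(M \right)} = 2 M$
$T{\left(z \right)} = \frac{1}{46}$ ($T{\left(z \right)} = \frac{1}{48 + 2 \left(-1\right)} = \frac{1}{48 - 2} = \frac{1}{46}$)
$36245 + T{\left(182 \right)} = 36245 + \frac{1}{46} = \frac{1667271}{46}$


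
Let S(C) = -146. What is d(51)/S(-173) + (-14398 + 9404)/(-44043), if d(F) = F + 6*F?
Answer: -14994227/6430278 ≈ -2.3318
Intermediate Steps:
d(F) = 7*F
d(51)/S(-173) + (-14398 + 9404)/(-44043) = (7*51)/(-146) + (-14398 + 9404)/(-44043) = 357*(-1/146) - 4994*(-1/44043) = -357/146 + 4994/44043 = -14994227/6430278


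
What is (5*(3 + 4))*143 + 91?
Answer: 5096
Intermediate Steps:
(5*(3 + 4))*143 + 91 = (5*7)*143 + 91 = 35*143 + 91 = 5005 + 91 = 5096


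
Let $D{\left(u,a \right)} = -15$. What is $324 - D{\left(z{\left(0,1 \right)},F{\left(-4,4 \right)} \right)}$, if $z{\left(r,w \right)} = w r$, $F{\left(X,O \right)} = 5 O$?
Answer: $339$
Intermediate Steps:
$z{\left(r,w \right)} = r w$
$324 - D{\left(z{\left(0,1 \right)},F{\left(-4,4 \right)} \right)} = 324 - -15 = 324 + 15 = 339$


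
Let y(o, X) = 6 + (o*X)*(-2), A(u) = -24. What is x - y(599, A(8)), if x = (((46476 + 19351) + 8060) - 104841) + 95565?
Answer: 35853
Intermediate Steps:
y(o, X) = 6 - 2*X*o (y(o, X) = 6 + (X*o)*(-2) = 6 - 2*X*o)
x = 64611 (x = ((65827 + 8060) - 104841) + 95565 = (73887 - 104841) + 95565 = -30954 + 95565 = 64611)
x - y(599, A(8)) = 64611 - (6 - 2*(-24)*599) = 64611 - (6 + 28752) = 64611 - 1*28758 = 64611 - 28758 = 35853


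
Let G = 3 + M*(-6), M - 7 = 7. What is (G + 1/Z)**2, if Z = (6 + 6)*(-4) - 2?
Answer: 16410601/2500 ≈ 6564.2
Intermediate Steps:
M = 14 (M = 7 + 7 = 14)
Z = -50 (Z = 12*(-4) - 2 = -48 - 2 = -50)
G = -81 (G = 3 + 14*(-6) = 3 - 84 = -81)
(G + 1/Z)**2 = (-81 + 1/(-50))**2 = (-81 - 1/50)**2 = (-4051/50)**2 = 16410601/2500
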